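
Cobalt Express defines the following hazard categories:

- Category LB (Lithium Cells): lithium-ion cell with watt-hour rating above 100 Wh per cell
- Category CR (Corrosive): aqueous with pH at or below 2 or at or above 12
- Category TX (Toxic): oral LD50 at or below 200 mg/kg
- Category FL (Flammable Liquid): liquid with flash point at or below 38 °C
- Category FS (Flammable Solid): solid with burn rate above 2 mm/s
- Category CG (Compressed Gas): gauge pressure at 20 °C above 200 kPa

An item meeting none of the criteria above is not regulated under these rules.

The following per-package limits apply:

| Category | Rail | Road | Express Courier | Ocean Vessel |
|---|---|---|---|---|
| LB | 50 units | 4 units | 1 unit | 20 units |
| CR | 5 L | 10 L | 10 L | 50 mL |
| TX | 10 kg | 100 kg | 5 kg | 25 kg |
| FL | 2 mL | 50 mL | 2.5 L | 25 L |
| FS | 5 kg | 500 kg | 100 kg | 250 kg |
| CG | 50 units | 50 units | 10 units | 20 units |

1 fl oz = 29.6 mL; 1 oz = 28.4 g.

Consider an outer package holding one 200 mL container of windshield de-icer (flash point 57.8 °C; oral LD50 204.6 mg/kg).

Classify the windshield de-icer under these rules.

oral LD50 204.6 mg/kg is not below 200 mg/kg, so Category TX does not apply.
flash point 57.8 °C is not below 38 °C, so Category FL does not apply.
No criterion is met, so the item is not regulated.

Not regulated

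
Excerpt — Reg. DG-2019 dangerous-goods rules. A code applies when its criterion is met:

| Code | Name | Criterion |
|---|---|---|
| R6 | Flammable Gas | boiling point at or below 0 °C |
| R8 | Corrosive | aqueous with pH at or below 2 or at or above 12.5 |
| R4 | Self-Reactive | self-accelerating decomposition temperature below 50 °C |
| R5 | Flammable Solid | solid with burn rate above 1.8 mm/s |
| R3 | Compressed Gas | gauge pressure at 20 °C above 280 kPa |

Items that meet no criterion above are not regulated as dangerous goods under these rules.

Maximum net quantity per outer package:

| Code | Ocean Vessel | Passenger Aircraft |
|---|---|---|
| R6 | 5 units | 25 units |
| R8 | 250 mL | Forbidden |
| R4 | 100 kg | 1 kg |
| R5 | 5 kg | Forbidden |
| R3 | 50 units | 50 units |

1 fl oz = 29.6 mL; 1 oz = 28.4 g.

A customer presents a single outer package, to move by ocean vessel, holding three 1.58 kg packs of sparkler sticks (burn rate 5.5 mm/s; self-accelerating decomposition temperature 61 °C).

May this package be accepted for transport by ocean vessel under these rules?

Yes

With burn rate 5.5 mm/s (> 1.8 mm/s), the sparkler sticks fall in Code R5.
Code R5 quantity: three 1.58 kg packs = 4.74 kg.
4.74 kg is within the ocean vessel limit of 5 kg for Code R5.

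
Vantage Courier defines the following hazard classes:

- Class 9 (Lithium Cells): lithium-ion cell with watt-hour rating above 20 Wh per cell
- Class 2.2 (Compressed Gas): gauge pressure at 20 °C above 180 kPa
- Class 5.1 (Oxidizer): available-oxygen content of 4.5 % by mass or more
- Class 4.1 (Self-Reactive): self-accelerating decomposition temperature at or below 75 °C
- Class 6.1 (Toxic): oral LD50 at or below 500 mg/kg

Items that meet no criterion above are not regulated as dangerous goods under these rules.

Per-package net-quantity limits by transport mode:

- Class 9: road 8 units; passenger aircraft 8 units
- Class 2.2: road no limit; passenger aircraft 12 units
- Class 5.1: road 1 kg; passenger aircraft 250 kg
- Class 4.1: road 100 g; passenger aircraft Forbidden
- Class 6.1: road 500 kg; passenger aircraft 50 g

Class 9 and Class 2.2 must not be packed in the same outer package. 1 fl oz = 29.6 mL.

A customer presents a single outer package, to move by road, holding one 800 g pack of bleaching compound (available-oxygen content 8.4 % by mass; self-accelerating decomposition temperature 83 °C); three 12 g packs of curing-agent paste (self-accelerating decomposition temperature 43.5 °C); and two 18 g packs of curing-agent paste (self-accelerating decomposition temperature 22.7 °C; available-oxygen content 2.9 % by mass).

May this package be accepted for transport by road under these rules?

Yes

Available-oxygen content 8.4 % by mass meets the Class 5.1 criterion (Oxidizer), so the bleaching compound is Class 5.1.
Self-accelerating decomposition temperature 43.5 °C meets the Class 4.1 criterion (Self-Reactive), so the curing-agent paste is Class 4.1.
Curing-agent paste: self-accelerating decomposition temperature 22.7 °C ≤ 75 °C → Class 4.1 (Self-Reactive).
Total Class 4.1: (three 12 g packs = 36 g) + (two 18 g packs = 36 g) = 72 g.
72 g is within the road limit of 100 g for Class 4.1.
Class 5.1 quantity: 800 g.
800 g ≤ 1 kg (road limit, Class 5.1) — within limit.
The segregation rule (Class 9 with Class 2.2) does not apply to Class 4.1 with Class 5.1.
Every hazard class is within its road limit and no segregation rule is violated.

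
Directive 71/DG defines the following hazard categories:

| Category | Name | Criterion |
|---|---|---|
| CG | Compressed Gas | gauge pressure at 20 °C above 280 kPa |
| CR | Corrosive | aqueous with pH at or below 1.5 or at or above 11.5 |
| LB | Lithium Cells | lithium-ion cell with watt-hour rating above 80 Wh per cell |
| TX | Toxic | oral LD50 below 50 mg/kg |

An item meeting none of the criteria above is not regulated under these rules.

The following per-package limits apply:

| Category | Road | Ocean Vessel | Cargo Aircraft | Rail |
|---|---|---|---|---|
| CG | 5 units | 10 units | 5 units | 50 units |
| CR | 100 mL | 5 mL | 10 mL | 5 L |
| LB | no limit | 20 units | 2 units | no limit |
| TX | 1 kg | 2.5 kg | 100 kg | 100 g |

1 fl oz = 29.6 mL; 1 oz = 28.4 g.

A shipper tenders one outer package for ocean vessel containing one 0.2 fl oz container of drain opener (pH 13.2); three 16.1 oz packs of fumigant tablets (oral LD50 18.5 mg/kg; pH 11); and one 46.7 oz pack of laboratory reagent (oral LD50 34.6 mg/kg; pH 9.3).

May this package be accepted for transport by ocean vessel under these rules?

No

With pH 13.2 (≥ 11.5), the drain opener falls in Category CR.
With oral LD50 18.5 mg/kg (< 50 mg/kg), the fumigant tablets fall in Category TX.
With oral LD50 34.6 mg/kg (< 50 mg/kg), the laboratory reagent falls in Category TX.
Category TX net quantity: (three 16.1 oz packs = 1371.72 g) + (one 46.7 oz pack = 1326.28 g) = 2.698 kg.
2.698 kg > 2.5 kg (ocean vessel limit, Category TX) — over the limit.
Category CR quantity: one 0.2 fl oz container = 5.92 mL.
5.92 mL > 5 mL (ocean vessel limit, Category CR) — over the limit.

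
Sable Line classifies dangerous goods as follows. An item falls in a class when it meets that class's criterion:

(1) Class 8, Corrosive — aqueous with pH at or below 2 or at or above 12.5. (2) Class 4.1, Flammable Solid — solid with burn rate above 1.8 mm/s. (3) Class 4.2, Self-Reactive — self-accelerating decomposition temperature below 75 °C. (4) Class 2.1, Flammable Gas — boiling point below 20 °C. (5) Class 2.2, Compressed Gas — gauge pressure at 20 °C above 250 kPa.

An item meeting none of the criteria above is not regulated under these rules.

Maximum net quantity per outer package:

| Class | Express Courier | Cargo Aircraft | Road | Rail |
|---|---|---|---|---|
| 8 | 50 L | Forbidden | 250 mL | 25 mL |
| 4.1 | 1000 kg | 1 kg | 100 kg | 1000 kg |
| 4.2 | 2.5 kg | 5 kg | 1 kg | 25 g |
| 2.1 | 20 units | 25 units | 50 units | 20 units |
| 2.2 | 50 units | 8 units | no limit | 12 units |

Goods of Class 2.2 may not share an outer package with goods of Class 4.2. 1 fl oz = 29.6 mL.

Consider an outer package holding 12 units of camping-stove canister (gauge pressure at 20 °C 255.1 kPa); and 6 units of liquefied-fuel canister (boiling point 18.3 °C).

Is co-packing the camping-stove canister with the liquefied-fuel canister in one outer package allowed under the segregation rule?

Yes

Gauge pressure at 20 °C 255.1 kPa meets the Class 2.2 criterion (Compressed Gas), so the camping-stove canister is Class 2.2.
Liquefied-fuel canister: boiling point 18.3 °C < 20 °C → Class 2.1 (Flammable Gas).
No segregation rule bars Class 2.2 with Class 2.1.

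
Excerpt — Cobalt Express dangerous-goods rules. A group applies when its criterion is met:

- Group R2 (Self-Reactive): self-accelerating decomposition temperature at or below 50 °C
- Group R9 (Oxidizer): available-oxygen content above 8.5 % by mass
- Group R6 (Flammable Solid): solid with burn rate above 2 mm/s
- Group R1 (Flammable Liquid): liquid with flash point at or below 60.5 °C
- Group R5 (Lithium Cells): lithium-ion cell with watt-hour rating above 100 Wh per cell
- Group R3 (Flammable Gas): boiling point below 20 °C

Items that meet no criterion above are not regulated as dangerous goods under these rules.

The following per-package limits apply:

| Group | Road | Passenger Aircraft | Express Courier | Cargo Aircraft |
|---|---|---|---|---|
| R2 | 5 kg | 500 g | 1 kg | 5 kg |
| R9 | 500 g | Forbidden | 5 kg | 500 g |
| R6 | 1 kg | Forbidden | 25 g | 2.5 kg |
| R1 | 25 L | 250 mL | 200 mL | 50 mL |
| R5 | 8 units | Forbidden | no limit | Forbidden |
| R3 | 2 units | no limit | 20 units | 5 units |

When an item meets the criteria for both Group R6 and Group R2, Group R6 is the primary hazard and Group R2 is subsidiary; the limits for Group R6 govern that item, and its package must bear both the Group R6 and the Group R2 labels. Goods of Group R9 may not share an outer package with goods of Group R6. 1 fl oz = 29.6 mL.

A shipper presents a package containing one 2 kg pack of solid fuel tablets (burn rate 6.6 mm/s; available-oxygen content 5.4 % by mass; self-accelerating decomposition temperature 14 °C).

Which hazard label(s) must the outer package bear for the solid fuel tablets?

Burn rate 6.6 mm/s meets the Group R6 criterion (Flammable Solid), so the solid fuel tablets are Group R6.
Self-accelerating decomposition temperature 14 °C meets the Group R2 criterion (Self-Reactive), so the solid fuel tablets are Group R2.
By the precedence rule Group R6 is primary and Group R2 is subsidiary, and that rule requires both labels on the package.

Group R2 and R6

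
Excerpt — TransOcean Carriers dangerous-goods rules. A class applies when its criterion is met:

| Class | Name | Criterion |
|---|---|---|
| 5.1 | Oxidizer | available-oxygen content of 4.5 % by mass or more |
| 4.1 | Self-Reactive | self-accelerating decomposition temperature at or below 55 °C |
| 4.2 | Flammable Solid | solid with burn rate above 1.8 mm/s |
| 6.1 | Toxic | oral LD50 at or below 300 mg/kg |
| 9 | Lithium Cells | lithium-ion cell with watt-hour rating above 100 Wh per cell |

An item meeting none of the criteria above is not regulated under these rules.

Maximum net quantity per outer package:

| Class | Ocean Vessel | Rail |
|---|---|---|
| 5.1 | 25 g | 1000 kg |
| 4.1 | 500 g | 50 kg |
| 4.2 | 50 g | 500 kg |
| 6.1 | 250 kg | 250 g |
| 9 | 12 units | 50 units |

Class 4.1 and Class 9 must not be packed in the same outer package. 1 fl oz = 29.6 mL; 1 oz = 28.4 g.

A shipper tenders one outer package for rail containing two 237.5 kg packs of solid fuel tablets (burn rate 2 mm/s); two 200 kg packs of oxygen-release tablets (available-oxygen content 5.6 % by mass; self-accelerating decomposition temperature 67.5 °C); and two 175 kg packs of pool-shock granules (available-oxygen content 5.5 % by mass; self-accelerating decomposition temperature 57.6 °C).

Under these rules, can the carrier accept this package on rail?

With burn rate 2 mm/s (> 1.8 mm/s), the solid fuel tablets fall in Class 4.2.
Available-oxygen content 5.6 % by mass meets the Class 5.1 criterion (Oxidizer), so the oxygen-release tablets are Class 5.1.
Available-oxygen content 5.5 % by mass meets the Class 5.1 criterion (Oxidizer), so the pool-shock granules are Class 5.1.
Class 5.1 net quantity: (two 200 kg packs = 400 kg) + (two 175 kg packs = 350 kg) = 750 kg.
750 kg is within the rail limit of 1000 kg for Class 5.1.
Class 4.2 quantity: two 237.5 kg packs = 475 kg.
475 kg is within the rail limit of 500 kg for Class 4.2.
The segregation rule (Class 4.1 with Class 9) does not apply to Class 5.1 with Class 4.2.
Every hazard class is within its rail limit and no segregation rule is violated.

Yes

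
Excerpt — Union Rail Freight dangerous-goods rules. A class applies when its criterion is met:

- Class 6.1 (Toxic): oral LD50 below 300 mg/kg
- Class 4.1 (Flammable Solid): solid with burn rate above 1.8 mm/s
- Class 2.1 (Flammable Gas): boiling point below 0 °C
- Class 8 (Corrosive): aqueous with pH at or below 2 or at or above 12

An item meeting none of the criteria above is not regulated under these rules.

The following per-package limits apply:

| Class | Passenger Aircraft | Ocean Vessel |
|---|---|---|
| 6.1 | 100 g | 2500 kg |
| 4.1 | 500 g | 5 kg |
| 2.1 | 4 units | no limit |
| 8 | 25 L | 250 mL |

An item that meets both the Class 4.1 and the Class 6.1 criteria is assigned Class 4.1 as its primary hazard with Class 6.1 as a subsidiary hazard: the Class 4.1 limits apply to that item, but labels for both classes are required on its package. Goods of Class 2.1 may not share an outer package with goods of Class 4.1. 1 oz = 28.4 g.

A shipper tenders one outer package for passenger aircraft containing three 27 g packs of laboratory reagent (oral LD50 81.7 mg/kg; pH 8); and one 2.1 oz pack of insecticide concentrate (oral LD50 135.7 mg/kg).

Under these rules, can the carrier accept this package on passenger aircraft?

No

With oral LD50 81.7 mg/kg (< 300 mg/kg), the laboratory reagent falls in Class 6.1.
Oral LD50 135.7 mg/kg meets the Class 6.1 criterion (Toxic), so the insecticide concentrate is Class 6.1.
Total Class 6.1: (three 27 g packs = 81 g) + (one 2.1 oz pack = 59.64 g) = 140.64 g.
That exceeds the Class 6.1 passenger aircraft limit of 100 g.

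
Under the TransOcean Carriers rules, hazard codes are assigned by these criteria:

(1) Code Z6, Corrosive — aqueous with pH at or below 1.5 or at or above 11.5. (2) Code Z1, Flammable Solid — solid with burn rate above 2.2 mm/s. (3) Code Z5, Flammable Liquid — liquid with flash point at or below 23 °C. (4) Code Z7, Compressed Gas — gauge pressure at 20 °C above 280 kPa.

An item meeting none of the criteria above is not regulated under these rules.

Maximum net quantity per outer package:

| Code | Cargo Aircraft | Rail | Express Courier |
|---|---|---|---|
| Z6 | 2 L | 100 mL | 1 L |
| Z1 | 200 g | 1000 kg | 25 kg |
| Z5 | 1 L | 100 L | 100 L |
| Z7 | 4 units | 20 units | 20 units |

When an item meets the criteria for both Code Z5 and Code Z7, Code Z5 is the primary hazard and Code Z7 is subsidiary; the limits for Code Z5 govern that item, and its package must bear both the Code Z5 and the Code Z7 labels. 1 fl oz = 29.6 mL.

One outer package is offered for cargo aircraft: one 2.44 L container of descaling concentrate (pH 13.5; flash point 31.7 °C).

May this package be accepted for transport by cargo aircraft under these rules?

No

With pH 13.5 (≥ 11.5), the descaling concentrate falls in Code Z6.
Code Z6 quantity: 2.44 L.
That exceeds the Code Z6 cargo aircraft limit of 2 L.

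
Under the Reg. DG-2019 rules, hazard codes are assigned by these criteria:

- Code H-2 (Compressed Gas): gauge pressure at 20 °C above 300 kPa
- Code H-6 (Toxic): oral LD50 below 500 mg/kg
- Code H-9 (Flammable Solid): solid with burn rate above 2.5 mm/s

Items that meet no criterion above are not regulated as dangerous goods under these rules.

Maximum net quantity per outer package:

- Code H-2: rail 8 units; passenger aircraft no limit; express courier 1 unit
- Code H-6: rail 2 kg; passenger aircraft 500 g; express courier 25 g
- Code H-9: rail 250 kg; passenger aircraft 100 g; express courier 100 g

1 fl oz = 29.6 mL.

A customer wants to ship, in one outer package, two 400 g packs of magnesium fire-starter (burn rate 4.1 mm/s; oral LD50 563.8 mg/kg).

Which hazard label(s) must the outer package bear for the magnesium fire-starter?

Code H-9

Magnesium fire-starter: burn rate 4.1 mm/s > 2.5 mm/s → Code H-9 (Flammable Solid).
Only the Code H-9 label is required.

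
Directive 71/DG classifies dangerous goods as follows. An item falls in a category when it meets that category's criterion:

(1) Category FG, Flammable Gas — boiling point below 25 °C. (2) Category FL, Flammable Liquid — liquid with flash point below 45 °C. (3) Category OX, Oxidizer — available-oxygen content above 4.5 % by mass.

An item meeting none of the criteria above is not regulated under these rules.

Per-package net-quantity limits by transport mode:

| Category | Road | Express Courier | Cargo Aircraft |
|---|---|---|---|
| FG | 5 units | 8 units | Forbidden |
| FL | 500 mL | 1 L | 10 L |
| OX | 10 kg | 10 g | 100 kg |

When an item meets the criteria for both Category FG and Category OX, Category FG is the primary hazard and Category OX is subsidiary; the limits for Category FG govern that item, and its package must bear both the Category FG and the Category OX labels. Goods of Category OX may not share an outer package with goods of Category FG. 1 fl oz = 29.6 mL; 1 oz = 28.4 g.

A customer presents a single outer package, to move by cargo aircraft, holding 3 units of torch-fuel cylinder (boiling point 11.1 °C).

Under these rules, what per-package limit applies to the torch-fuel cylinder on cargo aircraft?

Forbidden

The torch-fuel cylinder has boiling point 11.1 °C, which is < 25 °C, so it is Category FG (Flammable Gas).
The cargo aircraft limit for Category FG is Forbidden.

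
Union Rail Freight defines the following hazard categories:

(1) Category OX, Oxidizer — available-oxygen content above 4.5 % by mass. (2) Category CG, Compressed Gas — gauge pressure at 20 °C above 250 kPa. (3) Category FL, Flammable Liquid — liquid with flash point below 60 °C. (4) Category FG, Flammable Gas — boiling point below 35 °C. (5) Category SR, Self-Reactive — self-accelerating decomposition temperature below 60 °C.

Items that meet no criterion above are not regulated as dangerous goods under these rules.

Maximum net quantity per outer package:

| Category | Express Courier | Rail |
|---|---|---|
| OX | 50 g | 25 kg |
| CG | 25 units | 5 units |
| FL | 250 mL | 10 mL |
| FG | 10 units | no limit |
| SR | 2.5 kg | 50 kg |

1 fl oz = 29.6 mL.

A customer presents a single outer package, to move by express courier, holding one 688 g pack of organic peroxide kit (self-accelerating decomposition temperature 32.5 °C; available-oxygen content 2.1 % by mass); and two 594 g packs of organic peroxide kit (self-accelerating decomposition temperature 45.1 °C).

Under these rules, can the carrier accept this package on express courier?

Yes

Self-accelerating decomposition temperature 32.5 °C meets the Category SR criterion (Self-Reactive), so the organic peroxide kit is Category SR.
With self-accelerating decomposition temperature 45.1 °C (< 60 °C), the organic peroxide kit falls in Category SR.
Total Category SR: 688 g + (two 594 g packs = 1.188 kg) = 1.876 kg.
1.876 kg ≤ 2.5 kg (express courier limit, Category SR) — within limit.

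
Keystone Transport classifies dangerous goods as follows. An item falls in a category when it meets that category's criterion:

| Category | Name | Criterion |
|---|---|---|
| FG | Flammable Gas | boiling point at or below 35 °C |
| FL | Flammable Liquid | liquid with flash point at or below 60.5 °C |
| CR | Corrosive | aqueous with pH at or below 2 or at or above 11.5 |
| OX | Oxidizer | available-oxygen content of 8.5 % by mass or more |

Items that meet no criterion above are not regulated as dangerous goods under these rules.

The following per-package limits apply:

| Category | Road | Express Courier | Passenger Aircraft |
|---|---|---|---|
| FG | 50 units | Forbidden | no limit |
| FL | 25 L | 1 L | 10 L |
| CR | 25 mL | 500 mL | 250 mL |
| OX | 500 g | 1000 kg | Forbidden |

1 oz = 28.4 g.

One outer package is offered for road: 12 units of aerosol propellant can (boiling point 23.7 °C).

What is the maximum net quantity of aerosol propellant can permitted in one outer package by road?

50 units

With boiling point 23.7 °C (≤ 35 °C), the aerosol propellant can falls in Category FG.
The road limit for Category FG is 50 units.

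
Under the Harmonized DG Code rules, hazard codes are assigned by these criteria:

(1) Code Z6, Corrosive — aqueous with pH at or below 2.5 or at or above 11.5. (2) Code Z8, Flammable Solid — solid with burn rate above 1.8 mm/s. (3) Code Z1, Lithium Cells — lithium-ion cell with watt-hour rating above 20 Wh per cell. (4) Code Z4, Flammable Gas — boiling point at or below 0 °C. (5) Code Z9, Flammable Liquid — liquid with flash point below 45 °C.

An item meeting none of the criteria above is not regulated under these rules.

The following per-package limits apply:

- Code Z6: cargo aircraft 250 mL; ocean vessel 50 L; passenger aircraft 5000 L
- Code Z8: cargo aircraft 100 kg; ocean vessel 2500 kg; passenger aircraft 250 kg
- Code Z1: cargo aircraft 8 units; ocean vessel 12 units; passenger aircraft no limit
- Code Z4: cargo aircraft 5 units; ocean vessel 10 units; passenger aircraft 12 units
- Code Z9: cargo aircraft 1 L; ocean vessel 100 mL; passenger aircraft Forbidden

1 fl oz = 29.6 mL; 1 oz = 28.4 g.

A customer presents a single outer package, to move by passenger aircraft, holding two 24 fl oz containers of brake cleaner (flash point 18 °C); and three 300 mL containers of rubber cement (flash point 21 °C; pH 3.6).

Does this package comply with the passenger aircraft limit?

No

Brake cleaner: flash point 18 °C < 45 °C → Code Z9 (Flammable Liquid).
With flash point 21 °C (< 45 °C), the rubber cement falls in Code Z9.
Code Z9 net quantity: (two 24 fl oz containers = 1420.8 mL) + (three 300 mL containers = 900 mL) = 2320.8 mL.
By passenger aircraft, Code Z9 is Forbidden regardless of quantity.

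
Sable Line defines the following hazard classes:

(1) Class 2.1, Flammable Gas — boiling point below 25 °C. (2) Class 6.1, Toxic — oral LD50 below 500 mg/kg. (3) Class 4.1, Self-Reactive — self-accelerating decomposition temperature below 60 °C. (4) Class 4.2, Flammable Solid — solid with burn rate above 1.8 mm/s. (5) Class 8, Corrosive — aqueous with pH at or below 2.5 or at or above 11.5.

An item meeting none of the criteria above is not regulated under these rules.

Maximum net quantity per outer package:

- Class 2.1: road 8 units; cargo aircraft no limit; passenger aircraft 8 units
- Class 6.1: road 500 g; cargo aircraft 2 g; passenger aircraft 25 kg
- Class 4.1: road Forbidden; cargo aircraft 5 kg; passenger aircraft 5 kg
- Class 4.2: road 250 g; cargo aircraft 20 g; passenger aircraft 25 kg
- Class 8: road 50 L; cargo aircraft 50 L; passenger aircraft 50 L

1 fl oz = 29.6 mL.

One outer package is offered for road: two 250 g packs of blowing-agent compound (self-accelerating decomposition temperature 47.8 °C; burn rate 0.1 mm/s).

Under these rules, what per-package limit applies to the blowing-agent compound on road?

Forbidden

With self-accelerating decomposition temperature 47.8 °C (< 60 °C), the blowing-agent compound falls in Class 4.1.
The road limit for Class 4.1 is Forbidden.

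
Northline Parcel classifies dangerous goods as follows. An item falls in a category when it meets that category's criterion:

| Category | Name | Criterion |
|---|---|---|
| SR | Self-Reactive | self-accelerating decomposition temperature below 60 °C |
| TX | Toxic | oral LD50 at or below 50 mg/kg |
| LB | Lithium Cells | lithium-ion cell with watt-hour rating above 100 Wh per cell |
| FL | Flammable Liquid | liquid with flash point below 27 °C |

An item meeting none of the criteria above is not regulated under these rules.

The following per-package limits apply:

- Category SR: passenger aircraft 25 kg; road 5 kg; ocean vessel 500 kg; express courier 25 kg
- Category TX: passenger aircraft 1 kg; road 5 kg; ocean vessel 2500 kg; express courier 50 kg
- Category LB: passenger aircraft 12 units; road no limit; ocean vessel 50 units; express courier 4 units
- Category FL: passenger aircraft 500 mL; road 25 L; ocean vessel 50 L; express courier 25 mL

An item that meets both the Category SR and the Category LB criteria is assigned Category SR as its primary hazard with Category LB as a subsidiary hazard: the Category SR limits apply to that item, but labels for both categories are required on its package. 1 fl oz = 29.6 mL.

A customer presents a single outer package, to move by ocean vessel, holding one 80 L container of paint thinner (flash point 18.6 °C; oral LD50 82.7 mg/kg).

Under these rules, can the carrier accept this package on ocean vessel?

No

The paint thinner has flash point 18.6 °C, which is < 27 °C, so it is Category FL (Flammable Liquid).
Category FL quantity: 80 L.
That exceeds the Category FL ocean vessel limit of 50 L.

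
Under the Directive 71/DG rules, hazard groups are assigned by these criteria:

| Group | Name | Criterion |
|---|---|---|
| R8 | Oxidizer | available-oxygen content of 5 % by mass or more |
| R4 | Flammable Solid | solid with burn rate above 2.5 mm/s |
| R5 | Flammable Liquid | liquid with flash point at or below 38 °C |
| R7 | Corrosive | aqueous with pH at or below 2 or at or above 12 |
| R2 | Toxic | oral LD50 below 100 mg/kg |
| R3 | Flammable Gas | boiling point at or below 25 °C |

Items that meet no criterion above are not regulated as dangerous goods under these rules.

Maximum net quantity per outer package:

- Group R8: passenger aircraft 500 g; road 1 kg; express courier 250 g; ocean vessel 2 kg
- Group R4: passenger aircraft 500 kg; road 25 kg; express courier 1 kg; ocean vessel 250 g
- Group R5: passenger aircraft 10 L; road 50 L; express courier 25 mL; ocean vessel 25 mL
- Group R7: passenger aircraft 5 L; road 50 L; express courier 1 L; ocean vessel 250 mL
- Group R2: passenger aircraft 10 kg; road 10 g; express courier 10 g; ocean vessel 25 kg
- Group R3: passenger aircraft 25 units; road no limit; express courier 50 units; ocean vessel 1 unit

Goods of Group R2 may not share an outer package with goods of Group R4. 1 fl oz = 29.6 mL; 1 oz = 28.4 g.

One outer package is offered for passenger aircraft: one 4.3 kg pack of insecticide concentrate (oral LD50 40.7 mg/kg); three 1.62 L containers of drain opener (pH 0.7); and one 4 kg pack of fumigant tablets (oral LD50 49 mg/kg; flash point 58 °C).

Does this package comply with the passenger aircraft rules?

Yes

With oral LD50 40.7 mg/kg (< 100 mg/kg), the insecticide concentrate falls in Group R2.
pH 0.7 meets the Group R7 criterion (Corrosive), so the drain opener is Group R7.
With oral LD50 49 mg/kg (< 100 mg/kg), the fumigant tablets fall in Group R2.
Group R2 net quantity: 4.3 kg + 4 kg = 8.3 kg.
That is within the Group R2 passenger aircraft limit of 10 kg.
Group R7 quantity: three 1.62 L containers = 4.86 L.
That is within the Group R7 passenger aircraft limit of 5 L.
The segregation rule (Group R2 with Group R4) does not apply to Group R2 with Group R7.
Every hazard group is within its passenger aircraft limit and no segregation rule is violated.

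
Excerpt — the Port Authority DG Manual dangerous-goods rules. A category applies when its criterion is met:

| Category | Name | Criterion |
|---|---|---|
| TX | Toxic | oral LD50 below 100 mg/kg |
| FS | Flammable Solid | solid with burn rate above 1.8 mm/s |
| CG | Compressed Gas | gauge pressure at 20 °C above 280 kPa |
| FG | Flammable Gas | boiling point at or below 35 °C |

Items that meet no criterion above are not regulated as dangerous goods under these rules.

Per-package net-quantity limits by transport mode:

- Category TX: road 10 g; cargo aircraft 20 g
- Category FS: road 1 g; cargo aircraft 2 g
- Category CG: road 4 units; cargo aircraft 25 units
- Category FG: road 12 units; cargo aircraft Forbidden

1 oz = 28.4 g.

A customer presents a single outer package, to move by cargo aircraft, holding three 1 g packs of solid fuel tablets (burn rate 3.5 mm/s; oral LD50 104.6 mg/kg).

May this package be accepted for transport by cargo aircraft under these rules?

No

Burn rate 3.5 mm/s meets the Category FS criterion (Flammable Solid), so the solid fuel tablets are Category FS.
Category FS quantity: three 1 g packs = 3 g.
That exceeds the Category FS cargo aircraft limit of 2 g.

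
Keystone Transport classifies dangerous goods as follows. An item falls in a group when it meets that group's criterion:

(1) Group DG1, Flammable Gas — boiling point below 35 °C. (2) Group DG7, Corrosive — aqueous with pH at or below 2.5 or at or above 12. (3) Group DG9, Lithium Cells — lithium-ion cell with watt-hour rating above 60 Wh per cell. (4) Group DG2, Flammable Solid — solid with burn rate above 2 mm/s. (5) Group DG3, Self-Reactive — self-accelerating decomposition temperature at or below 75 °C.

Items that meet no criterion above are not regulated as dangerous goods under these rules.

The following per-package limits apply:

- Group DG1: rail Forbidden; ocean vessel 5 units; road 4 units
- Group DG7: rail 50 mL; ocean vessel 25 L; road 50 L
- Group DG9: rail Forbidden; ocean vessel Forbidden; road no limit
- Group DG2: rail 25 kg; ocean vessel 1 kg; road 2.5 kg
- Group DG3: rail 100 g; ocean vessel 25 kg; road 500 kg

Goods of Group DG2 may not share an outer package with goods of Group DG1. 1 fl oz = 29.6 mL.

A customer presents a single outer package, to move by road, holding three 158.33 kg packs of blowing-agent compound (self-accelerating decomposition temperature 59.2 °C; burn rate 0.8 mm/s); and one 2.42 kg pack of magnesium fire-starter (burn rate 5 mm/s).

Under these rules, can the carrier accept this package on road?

Yes

Self-accelerating decomposition temperature 59.2 °C meets the Group DG3 criterion (Self-Reactive), so the blowing-agent compound is Group DG3.
The magnesium fire-starter has burn rate 5 mm/s, which is > 2 mm/s, so it is Group DG2 (Flammable Solid).
Group DG3 quantity: three 158.33 kg packs = 474.99 kg.
474.99 kg ≤ 500 kg (road limit, Group DG3) — within limit.
Group DG2 quantity: 2.42 kg.
That is within the Group DG2 road limit of 2.5 kg.
The segregation rule (Group DG2 with Group DG1) does not apply to Group DG3 with Group DG2.
Every hazard group is within its road limit and no segregation rule is violated.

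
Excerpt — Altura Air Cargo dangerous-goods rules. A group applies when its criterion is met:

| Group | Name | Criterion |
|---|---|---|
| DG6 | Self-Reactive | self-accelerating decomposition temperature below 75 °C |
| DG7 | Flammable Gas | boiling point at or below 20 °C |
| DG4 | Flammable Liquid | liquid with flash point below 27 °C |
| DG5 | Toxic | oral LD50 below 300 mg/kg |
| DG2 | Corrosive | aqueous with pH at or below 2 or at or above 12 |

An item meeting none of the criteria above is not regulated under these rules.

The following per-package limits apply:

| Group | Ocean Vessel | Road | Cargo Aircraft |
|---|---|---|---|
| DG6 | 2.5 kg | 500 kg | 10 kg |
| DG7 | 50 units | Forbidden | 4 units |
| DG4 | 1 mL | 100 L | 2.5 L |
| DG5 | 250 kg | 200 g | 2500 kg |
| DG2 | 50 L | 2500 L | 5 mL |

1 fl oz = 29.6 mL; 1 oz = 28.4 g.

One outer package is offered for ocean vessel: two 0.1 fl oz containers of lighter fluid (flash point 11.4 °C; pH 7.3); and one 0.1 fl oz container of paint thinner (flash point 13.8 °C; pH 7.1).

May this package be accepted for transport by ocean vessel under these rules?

With flash point 11.4 °C (< 27 °C), the lighter fluid falls in Group DG4.
With flash point 13.8 °C (< 27 °C), the paint thinner falls in Group DG4.
Group DG4 net quantity: (two 0.1 fl oz containers = 5.92 mL) + (one 0.1 fl oz container = 2.96 mL) = 8.88 mL.
8.88 mL exceeds the ocean vessel limit of 1 mL for Group DG4.

No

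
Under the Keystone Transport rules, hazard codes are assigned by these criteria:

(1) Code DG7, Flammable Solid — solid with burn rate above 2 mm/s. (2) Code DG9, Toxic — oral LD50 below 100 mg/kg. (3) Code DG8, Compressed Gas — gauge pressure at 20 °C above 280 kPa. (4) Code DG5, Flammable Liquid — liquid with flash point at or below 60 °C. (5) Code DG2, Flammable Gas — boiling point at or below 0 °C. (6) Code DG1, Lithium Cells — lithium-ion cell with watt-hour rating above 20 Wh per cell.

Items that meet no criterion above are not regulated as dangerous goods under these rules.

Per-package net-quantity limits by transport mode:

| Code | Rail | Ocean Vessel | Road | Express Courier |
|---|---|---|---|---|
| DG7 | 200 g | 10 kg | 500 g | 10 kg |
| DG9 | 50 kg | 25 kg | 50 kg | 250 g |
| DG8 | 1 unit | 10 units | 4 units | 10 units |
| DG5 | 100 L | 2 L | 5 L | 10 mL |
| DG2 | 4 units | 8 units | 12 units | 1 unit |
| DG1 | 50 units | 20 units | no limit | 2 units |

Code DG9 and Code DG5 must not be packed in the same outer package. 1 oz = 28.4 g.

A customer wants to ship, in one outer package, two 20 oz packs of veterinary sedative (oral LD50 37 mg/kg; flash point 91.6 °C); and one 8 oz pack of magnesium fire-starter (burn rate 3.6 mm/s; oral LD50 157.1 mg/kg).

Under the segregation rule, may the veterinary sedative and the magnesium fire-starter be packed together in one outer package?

Veterinary sedative: oral LD50 37 mg/kg < 100 mg/kg → Code DG9 (Toxic).
The magnesium fire-starter has burn rate 3.6 mm/s, which is > 2 mm/s, so it is Code DG7 (Flammable Solid).
No segregation rule bars Code DG9 with Code DG7.

Yes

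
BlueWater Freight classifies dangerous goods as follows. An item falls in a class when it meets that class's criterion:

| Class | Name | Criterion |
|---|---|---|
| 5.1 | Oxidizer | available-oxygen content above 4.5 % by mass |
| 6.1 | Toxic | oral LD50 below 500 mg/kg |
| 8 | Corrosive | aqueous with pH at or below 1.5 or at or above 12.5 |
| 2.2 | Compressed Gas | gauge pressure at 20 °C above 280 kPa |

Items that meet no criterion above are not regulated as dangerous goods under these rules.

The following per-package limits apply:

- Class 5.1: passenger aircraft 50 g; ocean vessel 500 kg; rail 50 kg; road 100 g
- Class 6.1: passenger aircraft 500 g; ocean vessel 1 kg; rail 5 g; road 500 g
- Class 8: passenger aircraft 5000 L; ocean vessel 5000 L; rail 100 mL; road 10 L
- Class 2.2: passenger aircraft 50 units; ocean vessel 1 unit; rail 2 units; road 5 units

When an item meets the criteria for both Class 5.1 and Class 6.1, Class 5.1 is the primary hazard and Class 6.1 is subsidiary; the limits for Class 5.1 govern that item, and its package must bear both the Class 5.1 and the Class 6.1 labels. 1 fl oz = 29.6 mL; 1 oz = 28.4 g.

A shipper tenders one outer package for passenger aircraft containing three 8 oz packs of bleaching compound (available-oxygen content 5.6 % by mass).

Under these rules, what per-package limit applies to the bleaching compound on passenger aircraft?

The bleaching compound has available-oxygen content 5.6 % by mass, which is > 4.5 % by mass, so it is Class 5.1 (Oxidizer).
The passenger aircraft limit for Class 5.1 is 50 g.

50 g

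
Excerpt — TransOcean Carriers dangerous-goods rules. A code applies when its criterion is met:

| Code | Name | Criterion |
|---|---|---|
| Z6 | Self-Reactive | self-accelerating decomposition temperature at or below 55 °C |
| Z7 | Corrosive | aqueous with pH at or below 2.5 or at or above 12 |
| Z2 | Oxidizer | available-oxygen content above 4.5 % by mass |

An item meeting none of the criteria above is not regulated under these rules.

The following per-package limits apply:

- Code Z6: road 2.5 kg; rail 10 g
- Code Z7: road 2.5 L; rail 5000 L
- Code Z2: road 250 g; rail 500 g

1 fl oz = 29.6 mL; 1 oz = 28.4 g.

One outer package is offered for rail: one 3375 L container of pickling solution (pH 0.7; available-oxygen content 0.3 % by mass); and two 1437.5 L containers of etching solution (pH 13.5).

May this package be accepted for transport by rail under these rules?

pH 0.7 meets the Code Z7 criterion (Corrosive), so the pickling solution is Code Z7.
pH 13.5 meets the Code Z7 criterion (Corrosive), so the etching solution is Code Z7.
Code Z7 net quantity: 3375 L + (two 1437.5 L containers = 2875 L) = 6250 L.
That exceeds the Code Z7 rail limit of 5000 L.

No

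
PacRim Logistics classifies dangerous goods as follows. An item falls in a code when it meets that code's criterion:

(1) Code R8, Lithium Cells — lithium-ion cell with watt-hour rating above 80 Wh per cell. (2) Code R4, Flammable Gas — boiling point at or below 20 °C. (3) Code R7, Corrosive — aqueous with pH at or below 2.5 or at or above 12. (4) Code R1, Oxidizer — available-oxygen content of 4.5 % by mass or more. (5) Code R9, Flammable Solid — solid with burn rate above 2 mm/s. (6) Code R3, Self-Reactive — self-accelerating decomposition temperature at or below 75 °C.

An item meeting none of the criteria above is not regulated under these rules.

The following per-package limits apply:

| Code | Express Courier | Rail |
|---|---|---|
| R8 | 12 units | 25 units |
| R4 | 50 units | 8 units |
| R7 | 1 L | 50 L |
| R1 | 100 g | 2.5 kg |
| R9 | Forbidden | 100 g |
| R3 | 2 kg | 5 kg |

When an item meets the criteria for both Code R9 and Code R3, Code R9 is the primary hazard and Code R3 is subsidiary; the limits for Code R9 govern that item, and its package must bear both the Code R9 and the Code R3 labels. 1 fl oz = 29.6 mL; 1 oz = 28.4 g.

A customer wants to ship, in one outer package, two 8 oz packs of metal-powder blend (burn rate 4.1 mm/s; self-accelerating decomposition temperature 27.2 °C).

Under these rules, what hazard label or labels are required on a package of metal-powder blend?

Code R3 and R9

Metal-powder blend: burn rate 4.1 mm/s > 2 mm/s → Code R9 (Flammable Solid).
Self-accelerating decomposition temperature 27.2 °C meets the Code R3 criterion (Self-Reactive), so the metal-powder blend is Code R3.
By the precedence rule Code R9 is primary and Code R3 is subsidiary, and that rule requires both labels on the package.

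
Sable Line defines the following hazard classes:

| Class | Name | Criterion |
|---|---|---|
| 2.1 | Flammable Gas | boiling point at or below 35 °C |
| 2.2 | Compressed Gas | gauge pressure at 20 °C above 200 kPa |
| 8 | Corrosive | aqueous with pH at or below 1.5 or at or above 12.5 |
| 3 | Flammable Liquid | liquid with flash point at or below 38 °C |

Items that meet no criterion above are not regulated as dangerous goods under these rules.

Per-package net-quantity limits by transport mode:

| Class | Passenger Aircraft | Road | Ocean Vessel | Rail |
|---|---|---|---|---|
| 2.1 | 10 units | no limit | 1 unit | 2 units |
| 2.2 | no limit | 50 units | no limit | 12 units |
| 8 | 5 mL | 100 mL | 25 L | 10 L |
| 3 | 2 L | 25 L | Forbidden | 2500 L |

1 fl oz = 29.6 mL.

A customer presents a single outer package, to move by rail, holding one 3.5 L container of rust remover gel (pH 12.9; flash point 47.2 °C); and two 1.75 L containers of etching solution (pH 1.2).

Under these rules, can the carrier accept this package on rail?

The rust remover gel has pH 12.9, which is ≥ 12.5, so it is Class 8 (Corrosive).
Etching solution: pH 1.2 ≤ 1.5 → Class 8 (Corrosive).
Class 8 net quantity: 3.5 L + (two 1.75 L containers = 3.5 L) = 7 L.
7 L is within the rail limit of 10 L for Class 8.

Yes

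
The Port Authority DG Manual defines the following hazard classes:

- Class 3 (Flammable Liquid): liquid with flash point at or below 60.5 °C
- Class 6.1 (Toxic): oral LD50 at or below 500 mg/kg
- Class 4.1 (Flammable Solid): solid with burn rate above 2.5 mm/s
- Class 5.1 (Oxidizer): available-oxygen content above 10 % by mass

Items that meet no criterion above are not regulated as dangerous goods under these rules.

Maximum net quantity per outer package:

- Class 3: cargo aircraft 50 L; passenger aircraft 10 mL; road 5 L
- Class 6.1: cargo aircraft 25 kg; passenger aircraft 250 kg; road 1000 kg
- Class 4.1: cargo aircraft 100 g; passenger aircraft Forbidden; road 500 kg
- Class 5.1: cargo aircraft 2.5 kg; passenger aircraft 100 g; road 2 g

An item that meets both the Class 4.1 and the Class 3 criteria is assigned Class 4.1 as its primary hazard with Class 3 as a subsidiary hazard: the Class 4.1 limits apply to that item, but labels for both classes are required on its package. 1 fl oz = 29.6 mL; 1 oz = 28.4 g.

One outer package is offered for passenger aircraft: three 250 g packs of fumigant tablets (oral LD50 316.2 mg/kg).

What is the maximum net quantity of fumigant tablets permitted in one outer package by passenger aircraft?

250 kg

The fumigant tablets have oral LD50 316.2 mg/kg, which is ≤ 500 mg/kg, so they are Class 6.1 (Toxic).
The passenger aircraft limit for Class 6.1 is 250 kg.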